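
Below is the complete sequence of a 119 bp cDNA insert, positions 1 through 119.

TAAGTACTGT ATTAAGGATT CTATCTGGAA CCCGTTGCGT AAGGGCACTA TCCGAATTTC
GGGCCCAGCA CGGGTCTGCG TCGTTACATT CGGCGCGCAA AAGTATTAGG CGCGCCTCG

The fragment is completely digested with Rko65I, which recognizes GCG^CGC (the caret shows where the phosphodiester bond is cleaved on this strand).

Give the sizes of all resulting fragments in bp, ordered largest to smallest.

Rko65I sites (GCGCGC) start at positions 93, 110.
Rko65I cuts after base 3 of each site, so after positions 95, 112.
Linear molecule, 2 cuts → 3 fragments:
  1–95 → 95 bp
  96–112 → 17 bp
  113–119 → 7 bp
Sorted largest to smallest: 95, 17, 7 bp.

95, 17, 7 bp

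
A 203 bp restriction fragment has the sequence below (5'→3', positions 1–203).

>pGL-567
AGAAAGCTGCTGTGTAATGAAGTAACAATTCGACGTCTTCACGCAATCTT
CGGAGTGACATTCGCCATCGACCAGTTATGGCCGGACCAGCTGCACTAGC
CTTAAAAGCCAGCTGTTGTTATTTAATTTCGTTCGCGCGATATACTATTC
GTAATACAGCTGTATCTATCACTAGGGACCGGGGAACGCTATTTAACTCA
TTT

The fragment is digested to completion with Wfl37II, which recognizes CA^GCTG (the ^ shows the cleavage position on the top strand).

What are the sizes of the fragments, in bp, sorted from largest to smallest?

Wfl37II sites (CAGCTG) start at positions 88, 110, 157.
Wfl37II cuts after base 2 of each site, so after positions 89, 111, 158.
Linear molecule, 3 cuts → 4 fragments:
  1–89 → 89 bp
  90–111 → 22 bp
  112–158 → 47 bp
  159–203 → 45 bp
Sorted largest to smallest: 89, 47, 45, 22 bp.

89, 47, 45, 22 bp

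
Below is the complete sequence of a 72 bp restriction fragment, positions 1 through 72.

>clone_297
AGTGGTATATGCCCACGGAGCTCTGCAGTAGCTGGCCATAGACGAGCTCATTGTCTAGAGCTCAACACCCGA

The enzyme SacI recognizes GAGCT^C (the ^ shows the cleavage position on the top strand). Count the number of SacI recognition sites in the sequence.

GAGCTC occurs starting at positions 18, 44, 58.
SacI cuts at 3 sites.

3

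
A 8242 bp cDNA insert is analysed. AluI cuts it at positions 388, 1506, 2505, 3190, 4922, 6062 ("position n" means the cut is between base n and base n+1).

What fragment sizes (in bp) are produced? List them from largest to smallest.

Linear molecule, 6 cuts → 7 fragments:
  388 − 0 = 388 bp
  1506 − 388 = 1118 bp
  2505 − 1506 = 999 bp
  3190 − 2505 = 685 bp
  4922 − 3190 = 1732 bp
  6062 − 4922 = 1140 bp
  8242 − 6062 = 2180 bp
Sorted largest to smallest: 2180, 1732, 1140, 1118, 999, 685, 388 bp.

2180, 1732, 1140, 1118, 999, 685, 388 bp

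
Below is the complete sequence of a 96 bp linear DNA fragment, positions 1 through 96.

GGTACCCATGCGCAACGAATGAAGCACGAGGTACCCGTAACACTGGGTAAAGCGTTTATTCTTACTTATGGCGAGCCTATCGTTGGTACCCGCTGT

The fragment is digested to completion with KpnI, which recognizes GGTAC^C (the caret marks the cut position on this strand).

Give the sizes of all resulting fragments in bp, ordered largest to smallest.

KpnI sites (GGTACC) start at positions 1, 30, 85.
KpnI cuts after base 5 of each site (before the last base), so after positions 5, 34, 89.
Linear molecule, 3 cuts → 4 fragments:
  1–5 → 5 bp
  6–34 → 29 bp
  35–89 → 55 bp
  90–96 → 7 bp
Sorted largest to smallest: 55, 29, 7, 5 bp.

55, 29, 7, 5 bp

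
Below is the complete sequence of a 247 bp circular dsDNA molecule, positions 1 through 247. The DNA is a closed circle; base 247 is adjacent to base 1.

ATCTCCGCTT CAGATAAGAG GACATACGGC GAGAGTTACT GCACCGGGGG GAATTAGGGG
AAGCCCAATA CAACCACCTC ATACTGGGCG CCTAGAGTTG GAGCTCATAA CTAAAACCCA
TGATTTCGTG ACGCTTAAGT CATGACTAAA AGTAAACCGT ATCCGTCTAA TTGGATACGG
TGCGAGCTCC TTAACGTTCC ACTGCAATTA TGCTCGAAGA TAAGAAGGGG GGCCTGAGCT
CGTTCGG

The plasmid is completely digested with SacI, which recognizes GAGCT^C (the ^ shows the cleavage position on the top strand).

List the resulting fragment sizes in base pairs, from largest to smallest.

SacI sites (GAGCTC) start at positions 101, 184, 236.
SacI cuts after base 5 of each site (before the last base), so after positions 105, 188, 240.
Circular molecule, 3 cuts → 3 fragments:
  106–188 → 83 bp
  189–240 → 52 bp
  241–247 then 1–105 → 7 + 105 = 112 bp
Sorted largest to smallest: 112, 83, 52 bp.

112, 83, 52 bp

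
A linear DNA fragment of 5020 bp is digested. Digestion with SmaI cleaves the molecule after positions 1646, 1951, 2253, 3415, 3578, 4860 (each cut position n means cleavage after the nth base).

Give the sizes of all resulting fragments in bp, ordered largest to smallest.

1646, 1282, 1162, 305, 302, 163, 160 bp

Linear molecule, 6 cuts → 7 fragments:
  1646 − 0 = 1646 bp
  1951 − 1646 = 305 bp
  2253 − 1951 = 302 bp
  3415 − 2253 = 1162 bp
  3578 − 3415 = 163 bp
  4860 − 3578 = 1282 bp
  5020 − 4860 = 160 bp
Sorted largest to smallest: 1646, 1282, 1162, 305, 302, 163, 160 bp.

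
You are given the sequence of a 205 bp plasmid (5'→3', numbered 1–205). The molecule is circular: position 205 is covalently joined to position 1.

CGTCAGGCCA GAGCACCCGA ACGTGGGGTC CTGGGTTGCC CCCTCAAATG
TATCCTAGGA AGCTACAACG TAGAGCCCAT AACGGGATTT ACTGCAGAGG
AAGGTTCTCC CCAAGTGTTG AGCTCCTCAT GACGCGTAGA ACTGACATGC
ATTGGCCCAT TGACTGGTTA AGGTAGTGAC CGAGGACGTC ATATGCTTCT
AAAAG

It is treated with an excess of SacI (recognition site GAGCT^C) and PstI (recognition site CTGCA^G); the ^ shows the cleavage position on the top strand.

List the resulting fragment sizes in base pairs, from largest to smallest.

The SacI site (GAGCTC) starts at position 120.
SacI cuts after base 5 of each site (before the last base), so after position 124.
The PstI site (CTGCAG) starts at position 92.
PstI cuts after base 5 of each site (before the last base), so after position 96.
Combined cut positions: 96, 124.
Circular molecule, 2 cuts → 2 fragments:
  97–124 → 28 bp
  125–205 then 1–96 → 81 + 96 = 177 bp
Sorted largest to smallest: 177, 28 bp.

177, 28 bp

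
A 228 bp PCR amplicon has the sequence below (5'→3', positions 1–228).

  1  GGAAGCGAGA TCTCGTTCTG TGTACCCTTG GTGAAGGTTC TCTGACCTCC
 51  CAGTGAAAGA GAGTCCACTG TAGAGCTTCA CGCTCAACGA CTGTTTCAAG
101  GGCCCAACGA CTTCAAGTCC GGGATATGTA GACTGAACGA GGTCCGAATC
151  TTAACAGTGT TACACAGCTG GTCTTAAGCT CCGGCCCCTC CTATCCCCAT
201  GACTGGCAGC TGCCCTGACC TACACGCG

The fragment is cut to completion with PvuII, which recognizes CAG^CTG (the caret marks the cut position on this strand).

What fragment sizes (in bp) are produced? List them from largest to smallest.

PvuII sites (CAGCTG) start at positions 165, 207.
PvuII cuts after base 3 of each site, so after positions 167, 209.
Linear molecule, 2 cuts → 3 fragments:
  1–167 → 167 bp
  168–209 → 42 bp
  210–228 → 19 bp
Sorted largest to smallest: 167, 42, 19 bp.

167, 42, 19 bp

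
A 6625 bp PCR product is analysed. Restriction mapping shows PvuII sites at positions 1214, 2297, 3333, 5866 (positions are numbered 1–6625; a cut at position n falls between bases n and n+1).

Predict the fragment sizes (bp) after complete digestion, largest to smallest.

Linear molecule, 4 cuts → 5 fragments:
  1214 − 0 = 1214 bp
  2297 − 1214 = 1083 bp
  3333 − 2297 = 1036 bp
  5866 − 3333 = 2533 bp
  6625 − 5866 = 759 bp
Sorted largest to smallest: 2533, 1214, 1083, 1036, 759 bp.

2533, 1214, 1083, 1036, 759 bp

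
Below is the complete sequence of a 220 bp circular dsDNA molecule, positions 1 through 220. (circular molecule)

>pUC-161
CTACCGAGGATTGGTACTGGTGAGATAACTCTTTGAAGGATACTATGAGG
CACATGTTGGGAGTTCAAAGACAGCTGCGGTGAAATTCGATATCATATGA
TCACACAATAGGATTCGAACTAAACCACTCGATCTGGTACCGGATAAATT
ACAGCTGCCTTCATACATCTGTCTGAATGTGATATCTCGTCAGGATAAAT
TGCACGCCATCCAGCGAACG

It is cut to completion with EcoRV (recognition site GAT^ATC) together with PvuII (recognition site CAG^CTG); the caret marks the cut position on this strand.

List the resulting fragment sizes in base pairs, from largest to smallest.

EcoRV sites (GATATC) start at positions 89, 181.
EcoRV cuts after base 3 of each site, so after positions 91, 183.
PvuII sites (CAGCTG) start at positions 72, 152.
PvuII cuts after base 3 of each site, so after positions 74, 154.
Combined cut positions: 74, 91, 154, 183.
Circular molecule, 4 cuts → 4 fragments:
  75–91 → 17 bp
  92–154 → 63 bp
  155–183 → 29 bp
  184–220 then 1–74 → 37 + 74 = 111 bp
Sorted largest to smallest: 111, 63, 29, 17 bp.

111, 63, 29, 17 bp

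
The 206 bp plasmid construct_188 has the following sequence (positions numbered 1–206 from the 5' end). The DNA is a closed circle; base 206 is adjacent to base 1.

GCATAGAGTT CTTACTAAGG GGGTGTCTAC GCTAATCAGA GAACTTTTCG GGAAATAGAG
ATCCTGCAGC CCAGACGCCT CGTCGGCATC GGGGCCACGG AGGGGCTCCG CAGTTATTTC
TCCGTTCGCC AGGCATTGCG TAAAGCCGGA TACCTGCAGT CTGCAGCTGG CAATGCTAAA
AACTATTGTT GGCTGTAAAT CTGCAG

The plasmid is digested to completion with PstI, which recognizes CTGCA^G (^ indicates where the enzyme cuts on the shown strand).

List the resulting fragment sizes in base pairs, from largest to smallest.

90, 69, 40, 7 bp

PstI sites (CTGCAG) start at positions 64, 154, 161, 201.
PstI cuts after base 5 of each site (before the last base), so after positions 68, 158, 165, 205.
Circular molecule, 4 cuts → 4 fragments:
  69–158 → 90 bp
  159–165 → 7 bp
  166–205 → 40 bp
  206–206 then 1–68 → 1 + 68 = 69 bp
Sorted largest to smallest: 90, 69, 40, 7 bp.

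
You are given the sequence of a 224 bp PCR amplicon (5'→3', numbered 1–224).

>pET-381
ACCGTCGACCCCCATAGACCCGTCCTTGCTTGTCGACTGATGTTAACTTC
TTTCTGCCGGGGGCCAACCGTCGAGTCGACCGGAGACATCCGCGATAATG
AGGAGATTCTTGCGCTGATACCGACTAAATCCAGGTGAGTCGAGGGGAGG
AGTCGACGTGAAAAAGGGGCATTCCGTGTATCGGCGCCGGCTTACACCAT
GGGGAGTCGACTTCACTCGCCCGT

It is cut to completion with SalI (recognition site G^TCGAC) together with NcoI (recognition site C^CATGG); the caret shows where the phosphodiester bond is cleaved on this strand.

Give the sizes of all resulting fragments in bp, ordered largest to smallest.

77, 45, 43, 28, 18, 9, 4 bp

SalI sites (GTCGAC) start at positions 4, 32, 75, 152, 206.
SalI cuts after the first base of each site, so after positions 4, 32, 75, 152, 206.
The NcoI site (CCATGG) starts at position 197.
NcoI cuts after the first base of each site, so after position 197.
Combined cut positions: 4, 32, 75, 152, 197, 206.
Linear molecule, 6 cuts → 7 fragments:
  1–4 → 4 bp
  5–32 → 28 bp
  33–75 → 43 bp
  76–152 → 77 bp
  153–197 → 45 bp
  198–206 → 9 bp
  207–224 → 18 bp
Sorted largest to smallest: 77, 45, 43, 28, 18, 9, 4 bp.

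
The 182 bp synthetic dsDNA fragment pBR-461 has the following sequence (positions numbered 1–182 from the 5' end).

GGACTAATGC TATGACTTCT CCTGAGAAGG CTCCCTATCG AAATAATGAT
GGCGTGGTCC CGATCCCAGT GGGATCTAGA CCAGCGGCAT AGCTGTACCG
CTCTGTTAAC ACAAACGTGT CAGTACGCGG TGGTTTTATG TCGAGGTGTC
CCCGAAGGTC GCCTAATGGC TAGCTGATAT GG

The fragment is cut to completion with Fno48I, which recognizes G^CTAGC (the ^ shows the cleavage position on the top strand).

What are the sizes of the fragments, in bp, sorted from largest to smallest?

169, 13 bp

The Fno48I site (GCTAGC) starts at position 169.
Fno48I cuts after the first base of each site, so after position 169.
Linear molecule, 1 cut → 2 fragments:
  1–169 → 169 bp
  170–182 → 13 bp
Sorted largest to smallest: 169, 13 bp.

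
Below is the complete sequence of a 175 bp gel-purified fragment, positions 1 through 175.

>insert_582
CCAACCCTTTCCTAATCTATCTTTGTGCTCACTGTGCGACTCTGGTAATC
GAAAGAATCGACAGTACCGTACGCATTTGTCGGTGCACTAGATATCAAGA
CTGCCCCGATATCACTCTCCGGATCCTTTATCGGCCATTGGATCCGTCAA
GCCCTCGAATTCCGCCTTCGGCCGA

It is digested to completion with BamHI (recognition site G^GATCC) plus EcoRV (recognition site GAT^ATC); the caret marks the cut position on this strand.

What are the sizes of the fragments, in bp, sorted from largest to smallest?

93, 35, 19, 17, 11 bp

BamHI sites (GGATCC) start at positions 121, 140.
BamHI cuts after the first base of each site, so after positions 121, 140.
EcoRV sites (GATATC) start at positions 91, 108.
EcoRV cuts after base 3 of each site, so after positions 93, 110.
Combined cut positions: 93, 110, 121, 140.
Linear molecule, 4 cuts → 5 fragments:
  1–93 → 93 bp
  94–110 → 17 bp
  111–121 → 11 bp
  122–140 → 19 bp
  141–175 → 35 bp
Sorted largest to smallest: 93, 35, 19, 17, 11 bp.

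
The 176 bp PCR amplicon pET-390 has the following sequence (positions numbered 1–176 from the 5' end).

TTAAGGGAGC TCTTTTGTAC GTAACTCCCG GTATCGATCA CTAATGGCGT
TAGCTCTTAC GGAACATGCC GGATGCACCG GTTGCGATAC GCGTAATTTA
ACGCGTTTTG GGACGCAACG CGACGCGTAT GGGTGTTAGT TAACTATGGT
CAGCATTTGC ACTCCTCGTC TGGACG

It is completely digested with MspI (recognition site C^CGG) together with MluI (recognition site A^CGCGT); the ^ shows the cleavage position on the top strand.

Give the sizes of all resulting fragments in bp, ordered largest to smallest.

MspI sites (CCGG) start at positions 28, 69, 78.
MspI cuts after the first base of each site, so after positions 28, 69, 78.
MluI sites (ACGCGT) start at positions 89, 101, 123.
MluI cuts after the first base of each site, so after positions 89, 101, 123.
Combined cut positions: 28, 69, 78, 89, 101, 123.
Linear molecule, 6 cuts → 7 fragments:
  1–28 → 28 bp
  29–69 → 41 bp
  70–78 → 9 bp
  79–89 → 11 bp
  90–101 → 12 bp
  102–123 → 22 bp
  124–176 → 53 bp
Sorted largest to smallest: 53, 41, 28, 22, 12, 11, 9 bp.

53, 41, 28, 22, 12, 11, 9 bp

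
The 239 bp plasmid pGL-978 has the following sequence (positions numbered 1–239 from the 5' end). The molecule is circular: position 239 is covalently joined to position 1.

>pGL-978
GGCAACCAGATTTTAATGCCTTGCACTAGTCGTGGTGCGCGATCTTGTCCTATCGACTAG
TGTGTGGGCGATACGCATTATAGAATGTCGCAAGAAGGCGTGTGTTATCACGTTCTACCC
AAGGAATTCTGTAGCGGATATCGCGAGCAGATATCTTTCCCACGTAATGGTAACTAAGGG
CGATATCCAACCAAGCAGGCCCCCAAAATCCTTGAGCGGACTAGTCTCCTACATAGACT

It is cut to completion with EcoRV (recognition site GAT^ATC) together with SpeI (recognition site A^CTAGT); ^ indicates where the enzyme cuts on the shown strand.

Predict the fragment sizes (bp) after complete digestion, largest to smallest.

EcoRV sites (GATATC) start at positions 137, 150, 182.
EcoRV cuts after base 3 of each site, so after positions 139, 152, 184.
SpeI sites (ACTAGT) start at positions 25, 56, 220.
SpeI cuts after the first base of each site, so after positions 25, 56, 220.
Combined cut positions: 25, 56, 139, 152, 184, 220.
Circular molecule, 6 cuts → 6 fragments:
  26–56 → 31 bp
  57–139 → 83 bp
  140–152 → 13 bp
  153–184 → 32 bp
  185–220 → 36 bp
  221–239 then 1–25 → 19 + 25 = 44 bp
Sorted largest to smallest: 83, 44, 36, 32, 31, 13 bp.

83, 44, 36, 32, 31, 13 bp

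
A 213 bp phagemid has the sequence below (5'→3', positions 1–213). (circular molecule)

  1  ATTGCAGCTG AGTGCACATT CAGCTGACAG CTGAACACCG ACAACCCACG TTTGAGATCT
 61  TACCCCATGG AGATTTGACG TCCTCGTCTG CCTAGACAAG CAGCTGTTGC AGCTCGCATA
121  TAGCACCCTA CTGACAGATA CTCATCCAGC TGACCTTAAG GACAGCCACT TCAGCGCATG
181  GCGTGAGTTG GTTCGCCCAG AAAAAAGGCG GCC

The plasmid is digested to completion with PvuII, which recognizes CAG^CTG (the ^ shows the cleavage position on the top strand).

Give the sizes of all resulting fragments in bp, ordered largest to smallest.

73, 71, 46, 16, 7 bp

PvuII sites (CAGCTG) start at positions 5, 21, 28, 101, 147.
PvuII cuts after base 3 of each site, so after positions 7, 23, 30, 103, 149.
Circular molecule, 5 cuts → 5 fragments:
  8–23 → 16 bp
  24–30 → 7 bp
  31–103 → 73 bp
  104–149 → 46 bp
  150–213 then 1–7 → 64 + 7 = 71 bp
Sorted largest to smallest: 73, 71, 46, 16, 7 bp.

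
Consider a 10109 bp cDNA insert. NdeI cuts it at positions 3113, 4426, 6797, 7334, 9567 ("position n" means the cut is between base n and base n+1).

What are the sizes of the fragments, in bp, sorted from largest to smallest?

Linear molecule, 5 cuts → 6 fragments:
  3113 − 0 = 3113 bp
  4426 − 3113 = 1313 bp
  6797 − 4426 = 2371 bp
  7334 − 6797 = 537 bp
  9567 − 7334 = 2233 bp
  10109 − 9567 = 542 bp
Sorted largest to smallest: 3113, 2371, 2233, 1313, 542, 537 bp.

3113, 2371, 2233, 1313, 542, 537 bp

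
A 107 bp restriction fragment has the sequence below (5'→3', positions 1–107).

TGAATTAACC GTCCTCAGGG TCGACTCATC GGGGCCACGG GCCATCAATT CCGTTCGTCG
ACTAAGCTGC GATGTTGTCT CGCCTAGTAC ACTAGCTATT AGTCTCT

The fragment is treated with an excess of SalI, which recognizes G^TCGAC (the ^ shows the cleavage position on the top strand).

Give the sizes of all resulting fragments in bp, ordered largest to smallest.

SalI sites (GTCGAC) start at positions 20, 57.
SalI cuts after the first base of each site, so after positions 20, 57.
Linear molecule, 2 cuts → 3 fragments:
  1–20 → 20 bp
  21–57 → 37 bp
  58–107 → 50 bp
Sorted largest to smallest: 50, 37, 20 bp.

50, 37, 20 bp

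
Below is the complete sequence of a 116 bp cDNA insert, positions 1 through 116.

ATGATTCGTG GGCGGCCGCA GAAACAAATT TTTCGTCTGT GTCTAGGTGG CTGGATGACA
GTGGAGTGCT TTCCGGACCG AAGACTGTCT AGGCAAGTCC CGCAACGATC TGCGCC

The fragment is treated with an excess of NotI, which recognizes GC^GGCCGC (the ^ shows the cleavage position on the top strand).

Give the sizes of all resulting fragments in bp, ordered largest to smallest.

103, 13 bp

The NotI site (GCGGCCGC) starts at position 12.
NotI cuts after base 2 of each site, so after position 13.
Linear molecule, 1 cut → 2 fragments:
  1–13 → 13 bp
  14–116 → 103 bp
Sorted largest to smallest: 103, 13 bp.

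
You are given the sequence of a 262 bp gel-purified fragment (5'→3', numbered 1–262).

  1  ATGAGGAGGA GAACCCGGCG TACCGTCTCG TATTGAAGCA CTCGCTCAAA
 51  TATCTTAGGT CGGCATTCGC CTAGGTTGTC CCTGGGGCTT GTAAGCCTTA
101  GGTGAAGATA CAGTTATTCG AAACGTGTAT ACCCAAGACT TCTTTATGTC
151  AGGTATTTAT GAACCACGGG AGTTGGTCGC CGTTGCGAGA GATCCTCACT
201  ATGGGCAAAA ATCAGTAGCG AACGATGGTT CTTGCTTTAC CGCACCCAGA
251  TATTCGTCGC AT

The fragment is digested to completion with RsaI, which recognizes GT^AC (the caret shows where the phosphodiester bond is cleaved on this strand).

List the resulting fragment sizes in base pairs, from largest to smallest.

The RsaI site (GTAC) starts at position 20.
RsaI cuts after base 2 of each site, so after position 21.
Linear molecule, 1 cut → 2 fragments:
  1–21 → 21 bp
  22–262 → 241 bp
Sorted largest to smallest: 241, 21 bp.

241, 21 bp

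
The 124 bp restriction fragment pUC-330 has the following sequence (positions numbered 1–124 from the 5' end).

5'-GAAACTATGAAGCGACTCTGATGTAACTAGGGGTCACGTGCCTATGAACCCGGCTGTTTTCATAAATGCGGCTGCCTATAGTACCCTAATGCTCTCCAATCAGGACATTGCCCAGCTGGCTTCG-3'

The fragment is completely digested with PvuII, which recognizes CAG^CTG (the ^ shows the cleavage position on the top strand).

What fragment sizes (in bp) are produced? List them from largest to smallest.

115, 9 bp

The PvuII site (CAGCTG) starts at position 113.
PvuII cuts after base 3 of each site, so after position 115.
Linear molecule, 1 cut → 2 fragments:
  1–115 → 115 bp
  116–124 → 9 bp
Sorted largest to smallest: 115, 9 bp.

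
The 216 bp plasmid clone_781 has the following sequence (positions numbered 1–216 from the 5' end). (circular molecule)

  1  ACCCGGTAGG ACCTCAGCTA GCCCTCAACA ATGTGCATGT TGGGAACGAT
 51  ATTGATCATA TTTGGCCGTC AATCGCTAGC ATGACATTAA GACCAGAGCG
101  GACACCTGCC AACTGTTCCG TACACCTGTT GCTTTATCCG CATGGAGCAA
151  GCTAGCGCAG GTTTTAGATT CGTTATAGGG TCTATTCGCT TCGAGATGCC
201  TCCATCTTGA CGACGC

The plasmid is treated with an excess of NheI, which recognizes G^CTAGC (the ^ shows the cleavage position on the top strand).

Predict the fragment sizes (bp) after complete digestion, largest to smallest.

NheI sites (GCTAGC) start at positions 17, 75, 151.
NheI cuts after the first base of each site, so after positions 17, 75, 151.
Circular molecule, 3 cuts → 3 fragments:
  18–75 → 58 bp
  76–151 → 76 bp
  152–216 then 1–17 → 65 + 17 = 82 bp
Sorted largest to smallest: 82, 76, 58 bp.

82, 76, 58 bp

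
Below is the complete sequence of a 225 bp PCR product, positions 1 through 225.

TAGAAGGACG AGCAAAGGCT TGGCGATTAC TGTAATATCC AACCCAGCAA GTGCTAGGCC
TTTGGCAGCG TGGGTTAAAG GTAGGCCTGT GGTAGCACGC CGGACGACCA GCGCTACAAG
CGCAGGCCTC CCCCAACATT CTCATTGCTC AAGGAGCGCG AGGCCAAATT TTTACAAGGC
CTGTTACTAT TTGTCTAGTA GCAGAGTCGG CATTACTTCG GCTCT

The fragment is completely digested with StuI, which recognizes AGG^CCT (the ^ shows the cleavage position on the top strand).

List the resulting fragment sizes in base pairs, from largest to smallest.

StuI sites (AGGCCT) start at positions 56, 83, 124, 177.
StuI cuts after base 3 of each site, so after positions 58, 85, 126, 179.
Linear molecule, 4 cuts → 5 fragments:
  1–58 → 58 bp
  59–85 → 27 bp
  86–126 → 41 bp
  127–179 → 53 bp
  180–225 → 46 bp
Sorted largest to smallest: 58, 53, 46, 41, 27 bp.

58, 53, 46, 41, 27 bp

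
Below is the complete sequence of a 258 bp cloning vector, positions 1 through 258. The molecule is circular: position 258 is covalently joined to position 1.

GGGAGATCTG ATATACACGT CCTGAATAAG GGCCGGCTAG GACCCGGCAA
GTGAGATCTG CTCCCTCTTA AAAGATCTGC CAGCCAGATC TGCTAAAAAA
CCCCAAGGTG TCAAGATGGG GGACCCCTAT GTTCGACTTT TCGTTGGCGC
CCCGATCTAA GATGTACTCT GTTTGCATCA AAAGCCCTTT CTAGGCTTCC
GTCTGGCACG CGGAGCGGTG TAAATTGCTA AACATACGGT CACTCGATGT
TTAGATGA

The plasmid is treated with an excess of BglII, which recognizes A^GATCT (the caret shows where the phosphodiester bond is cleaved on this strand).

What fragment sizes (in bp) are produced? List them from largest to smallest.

BglII sites (AGATCT) start at positions 4, 54, 73, 86.
BglII cuts after the first base of each site, so after positions 4, 54, 73, 86.
Circular molecule, 4 cuts → 4 fragments:
  5–54 → 50 bp
  55–73 → 19 bp
  74–86 → 13 bp
  87–258 then 1–4 → 172 + 4 = 176 bp
Sorted largest to smallest: 176, 50, 19, 13 bp.

176, 50, 19, 13 bp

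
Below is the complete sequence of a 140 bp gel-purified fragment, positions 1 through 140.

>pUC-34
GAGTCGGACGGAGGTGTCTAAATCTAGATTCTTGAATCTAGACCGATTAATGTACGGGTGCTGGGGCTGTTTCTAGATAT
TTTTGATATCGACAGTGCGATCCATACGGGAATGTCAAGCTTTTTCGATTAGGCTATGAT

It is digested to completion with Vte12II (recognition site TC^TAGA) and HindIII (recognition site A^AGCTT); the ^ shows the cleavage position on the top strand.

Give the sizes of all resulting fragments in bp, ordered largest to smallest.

44, 35, 24, 23, 14 bp

Vte12II sites (TCTAGA) start at positions 23, 37, 72.
Vte12II cuts after base 2 of each site, so after positions 24, 38, 73.
The HindIII site (AAGCTT) starts at position 117.
HindIII cuts after the first base of each site, so after position 117.
Combined cut positions: 24, 38, 73, 117.
Linear molecule, 4 cuts → 5 fragments:
  1–24 → 24 bp
  25–38 → 14 bp
  39–73 → 35 bp
  74–117 → 44 bp
  118–140 → 23 bp
Sorted largest to smallest: 44, 35, 24, 23, 14 bp.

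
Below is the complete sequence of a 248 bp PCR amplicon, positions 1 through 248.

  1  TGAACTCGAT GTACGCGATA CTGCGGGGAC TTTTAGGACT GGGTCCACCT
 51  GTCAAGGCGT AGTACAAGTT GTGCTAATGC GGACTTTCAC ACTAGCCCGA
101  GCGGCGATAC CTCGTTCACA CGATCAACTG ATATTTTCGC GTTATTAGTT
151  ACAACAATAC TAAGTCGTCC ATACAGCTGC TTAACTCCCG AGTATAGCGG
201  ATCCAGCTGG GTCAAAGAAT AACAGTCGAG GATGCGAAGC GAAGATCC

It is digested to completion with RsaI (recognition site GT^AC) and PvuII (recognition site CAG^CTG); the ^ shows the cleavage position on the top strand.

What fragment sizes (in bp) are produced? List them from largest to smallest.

RsaI sites (GTAC) start at positions 11, 62.
RsaI cuts after base 2 of each site, so after positions 12, 63.
PvuII sites (CAGCTG) start at positions 174, 204.
PvuII cuts after base 3 of each site, so after positions 176, 206.
Combined cut positions: 12, 63, 176, 206.
Linear molecule, 4 cuts → 5 fragments:
  1–12 → 12 bp
  13–63 → 51 bp
  64–176 → 113 bp
  177–206 → 30 bp
  207–248 → 42 bp
Sorted largest to smallest: 113, 51, 42, 30, 12 bp.

113, 51, 42, 30, 12 bp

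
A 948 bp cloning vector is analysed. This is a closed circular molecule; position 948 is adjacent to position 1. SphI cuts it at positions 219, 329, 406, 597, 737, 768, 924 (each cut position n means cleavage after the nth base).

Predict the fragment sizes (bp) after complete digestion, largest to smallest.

243, 191, 156, 140, 110, 77, 31 bp

Circular molecule, 7 cuts → 7 fragments:
  329 − 219 = 110 bp
  406 − 329 = 77 bp
  597 − 406 = 191 bp
  737 − 597 = 140 bp
  768 − 737 = 31 bp
  924 − 768 = 156 bp
  wrap: 948 − 924 + 219 = 243 bp
Sorted largest to smallest: 243, 191, 156, 140, 110, 77, 31 bp.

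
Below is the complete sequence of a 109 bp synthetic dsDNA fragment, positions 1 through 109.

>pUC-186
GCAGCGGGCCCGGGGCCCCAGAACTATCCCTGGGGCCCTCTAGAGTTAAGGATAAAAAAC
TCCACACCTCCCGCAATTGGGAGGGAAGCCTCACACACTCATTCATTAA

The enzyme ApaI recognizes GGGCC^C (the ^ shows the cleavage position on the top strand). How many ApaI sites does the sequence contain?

3

GGGCCC occurs starting at positions 6, 13, 33.
ApaI cuts at 3 sites.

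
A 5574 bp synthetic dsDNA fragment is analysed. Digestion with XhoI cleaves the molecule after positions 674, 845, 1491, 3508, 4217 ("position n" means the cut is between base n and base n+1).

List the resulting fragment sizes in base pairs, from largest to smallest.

Linear molecule, 5 cuts → 6 fragments:
  674 − 0 = 674 bp
  845 − 674 = 171 bp
  1491 − 845 = 646 bp
  3508 − 1491 = 2017 bp
  4217 − 3508 = 709 bp
  5574 − 4217 = 1357 bp
Sorted largest to smallest: 2017, 1357, 709, 674, 646, 171 bp.

2017, 1357, 709, 674, 646, 171 bp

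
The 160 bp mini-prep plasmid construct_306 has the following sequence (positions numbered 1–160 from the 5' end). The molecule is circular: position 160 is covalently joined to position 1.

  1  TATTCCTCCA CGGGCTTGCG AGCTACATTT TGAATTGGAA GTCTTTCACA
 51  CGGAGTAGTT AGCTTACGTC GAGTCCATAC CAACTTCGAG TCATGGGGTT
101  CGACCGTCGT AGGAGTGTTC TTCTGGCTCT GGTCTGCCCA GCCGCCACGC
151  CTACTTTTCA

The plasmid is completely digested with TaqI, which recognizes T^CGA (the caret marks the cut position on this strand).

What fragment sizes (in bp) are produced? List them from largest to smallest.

129, 17, 14 bp

TaqI sites (TCGA) start at positions 69, 86, 100.
TaqI cuts after the first base of each site, so after positions 69, 86, 100.
Circular molecule, 3 cuts → 3 fragments:
  70–86 → 17 bp
  87–100 → 14 bp
  101–160 then 1–69 → 60 + 69 = 129 bp
Sorted largest to smallest: 129, 17, 14 bp.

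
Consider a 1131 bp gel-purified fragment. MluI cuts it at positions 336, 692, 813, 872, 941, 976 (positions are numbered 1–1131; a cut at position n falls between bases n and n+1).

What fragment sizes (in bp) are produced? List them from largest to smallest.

Linear molecule, 6 cuts → 7 fragments:
  336 − 0 = 336 bp
  692 − 336 = 356 bp
  813 − 692 = 121 bp
  872 − 813 = 59 bp
  941 − 872 = 69 bp
  976 − 941 = 35 bp
  1131 − 976 = 155 bp
Sorted largest to smallest: 356, 336, 155, 121, 69, 59, 35 bp.

356, 336, 155, 121, 69, 59, 35 bp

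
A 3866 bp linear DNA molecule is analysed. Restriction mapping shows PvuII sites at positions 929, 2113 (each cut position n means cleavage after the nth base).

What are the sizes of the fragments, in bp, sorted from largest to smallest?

1753, 1184, 929 bp

Linear molecule, 2 cuts → 3 fragments:
  929 − 0 = 929 bp
  2113 − 929 = 1184 bp
  3866 − 2113 = 1753 bp
Sorted largest to smallest: 1753, 1184, 929 bp.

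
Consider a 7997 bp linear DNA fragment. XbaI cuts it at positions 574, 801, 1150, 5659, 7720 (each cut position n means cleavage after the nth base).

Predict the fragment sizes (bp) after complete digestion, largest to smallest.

4509, 2061, 574, 349, 277, 227 bp

Linear molecule, 5 cuts → 6 fragments:
  574 − 0 = 574 bp
  801 − 574 = 227 bp
  1150 − 801 = 349 bp
  5659 − 1150 = 4509 bp
  7720 − 5659 = 2061 bp
  7997 − 7720 = 277 bp
Sorted largest to smallest: 4509, 2061, 574, 349, 277, 227 bp.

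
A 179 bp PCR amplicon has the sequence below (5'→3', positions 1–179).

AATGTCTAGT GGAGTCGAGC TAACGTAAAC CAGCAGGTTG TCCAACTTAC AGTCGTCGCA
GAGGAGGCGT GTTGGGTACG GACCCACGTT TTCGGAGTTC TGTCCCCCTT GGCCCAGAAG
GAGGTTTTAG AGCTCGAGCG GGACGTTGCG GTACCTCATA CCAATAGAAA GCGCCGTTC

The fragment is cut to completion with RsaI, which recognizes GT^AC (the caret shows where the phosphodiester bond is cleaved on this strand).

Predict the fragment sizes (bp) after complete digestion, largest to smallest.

RsaI sites (GTAC) start at positions 76, 151.
RsaI cuts after base 2 of each site, so after positions 77, 152.
Linear molecule, 2 cuts → 3 fragments:
  1–77 → 77 bp
  78–152 → 75 bp
  153–179 → 27 bp
Sorted largest to smallest: 77, 75, 27 bp.

77, 75, 27 bp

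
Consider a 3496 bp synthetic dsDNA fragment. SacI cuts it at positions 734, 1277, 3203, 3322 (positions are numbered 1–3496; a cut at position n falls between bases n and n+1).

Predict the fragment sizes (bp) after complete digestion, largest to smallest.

1926, 734, 543, 174, 119 bp

Linear molecule, 4 cuts → 5 fragments:
  734 − 0 = 734 bp
  1277 − 734 = 543 bp
  3203 − 1277 = 1926 bp
  3322 − 3203 = 119 bp
  3496 − 3322 = 174 bp
Sorted largest to smallest: 1926, 734, 543, 174, 119 bp.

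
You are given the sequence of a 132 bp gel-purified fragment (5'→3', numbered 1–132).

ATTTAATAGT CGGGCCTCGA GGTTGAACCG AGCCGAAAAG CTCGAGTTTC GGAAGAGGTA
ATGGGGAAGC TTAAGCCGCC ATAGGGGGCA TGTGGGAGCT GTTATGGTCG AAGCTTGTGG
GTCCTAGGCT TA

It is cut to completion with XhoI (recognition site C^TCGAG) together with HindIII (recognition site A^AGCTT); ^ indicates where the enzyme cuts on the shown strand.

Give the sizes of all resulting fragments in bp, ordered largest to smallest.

XhoI sites (CTCGAG) start at positions 16, 41.
XhoI cuts after the first base of each site, so after positions 16, 41.
HindIII sites (AAGCTT) start at positions 67, 111.
HindIII cuts after the first base of each site, so after positions 67, 111.
Combined cut positions: 16, 41, 67, 111.
Linear molecule, 4 cuts → 5 fragments:
  1–16 → 16 bp
  17–41 → 25 bp
  42–67 → 26 bp
  68–111 → 44 bp
  112–132 → 21 bp
Sorted largest to smallest: 44, 26, 25, 21, 16 bp.

44, 26, 25, 21, 16 bp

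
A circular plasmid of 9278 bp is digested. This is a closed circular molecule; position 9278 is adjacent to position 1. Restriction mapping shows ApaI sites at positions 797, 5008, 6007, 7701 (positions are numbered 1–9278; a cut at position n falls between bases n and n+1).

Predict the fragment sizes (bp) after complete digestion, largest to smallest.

Circular molecule, 4 cuts → 4 fragments:
  5008 − 797 = 4211 bp
  6007 − 5008 = 999 bp
  7701 − 6007 = 1694 bp
  wrap: 9278 − 7701 + 797 = 2374 bp
Sorted largest to smallest: 4211, 2374, 1694, 999 bp.

4211, 2374, 1694, 999 bp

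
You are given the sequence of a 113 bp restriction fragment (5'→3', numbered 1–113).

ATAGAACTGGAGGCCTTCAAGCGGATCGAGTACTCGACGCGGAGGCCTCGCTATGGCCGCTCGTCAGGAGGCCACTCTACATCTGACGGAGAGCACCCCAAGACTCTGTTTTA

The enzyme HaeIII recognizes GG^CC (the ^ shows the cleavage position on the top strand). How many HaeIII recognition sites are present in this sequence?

GGCC occurs starting at positions 12, 44, 55, 70.
HaeIII cuts at 4 sites.

4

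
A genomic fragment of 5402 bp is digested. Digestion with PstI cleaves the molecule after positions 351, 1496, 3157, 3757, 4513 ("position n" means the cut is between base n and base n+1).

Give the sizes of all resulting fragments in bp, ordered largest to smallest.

Linear molecule, 5 cuts → 6 fragments:
  351 − 0 = 351 bp
  1496 − 351 = 1145 bp
  3157 − 1496 = 1661 bp
  3757 − 3157 = 600 bp
  4513 − 3757 = 756 bp
  5402 − 4513 = 889 bp
Sorted largest to smallest: 1661, 1145, 889, 756, 600, 351 bp.

1661, 1145, 889, 756, 600, 351 bp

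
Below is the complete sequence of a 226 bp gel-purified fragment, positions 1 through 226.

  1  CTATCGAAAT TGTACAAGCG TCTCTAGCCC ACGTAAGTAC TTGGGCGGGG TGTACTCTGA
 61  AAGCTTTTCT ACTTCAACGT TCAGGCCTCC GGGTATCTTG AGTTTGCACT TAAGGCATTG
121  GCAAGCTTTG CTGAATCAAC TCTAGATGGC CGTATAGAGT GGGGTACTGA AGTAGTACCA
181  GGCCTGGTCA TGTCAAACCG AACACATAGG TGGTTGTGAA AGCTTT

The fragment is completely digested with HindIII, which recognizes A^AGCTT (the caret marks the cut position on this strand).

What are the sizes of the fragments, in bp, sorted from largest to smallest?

HindIII sites (AAGCTT) start at positions 61, 123, 220.
HindIII cuts after the first base of each site, so after positions 61, 123, 220.
Linear molecule, 3 cuts → 4 fragments:
  1–61 → 61 bp
  62–123 → 62 bp
  124–220 → 97 bp
  221–226 → 6 bp
Sorted largest to smallest: 97, 62, 61, 6 bp.

97, 62, 61, 6 bp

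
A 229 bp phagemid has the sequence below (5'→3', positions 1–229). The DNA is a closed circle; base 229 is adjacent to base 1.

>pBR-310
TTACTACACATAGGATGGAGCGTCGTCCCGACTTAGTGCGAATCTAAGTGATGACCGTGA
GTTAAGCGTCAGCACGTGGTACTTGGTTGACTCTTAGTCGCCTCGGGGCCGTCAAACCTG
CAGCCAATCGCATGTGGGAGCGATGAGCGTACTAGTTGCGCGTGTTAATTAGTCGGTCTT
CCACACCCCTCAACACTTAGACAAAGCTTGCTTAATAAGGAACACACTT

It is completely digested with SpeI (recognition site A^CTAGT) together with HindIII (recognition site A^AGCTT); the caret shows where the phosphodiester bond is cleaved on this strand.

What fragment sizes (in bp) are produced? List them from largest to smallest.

The SpeI site (ACTAGT) starts at position 151.
SpeI cuts after the first base of each site, so after position 151.
The HindIII site (AAGCTT) starts at position 204.
HindIII cuts after the first base of each site, so after position 204.
Combined cut positions: 151, 204.
Circular molecule, 2 cuts → 2 fragments:
  152–204 → 53 bp
  205–229 then 1–151 → 25 + 151 = 176 bp
Sorted largest to smallest: 176, 53 bp.

176, 53 bp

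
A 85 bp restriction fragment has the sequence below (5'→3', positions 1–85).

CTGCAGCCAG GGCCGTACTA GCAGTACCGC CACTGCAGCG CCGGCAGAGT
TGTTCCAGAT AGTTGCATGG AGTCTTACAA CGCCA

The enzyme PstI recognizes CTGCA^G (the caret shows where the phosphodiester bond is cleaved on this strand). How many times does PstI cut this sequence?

2

CTGCAG occurs starting at positions 1, 33.
PstI cuts at 2 sites.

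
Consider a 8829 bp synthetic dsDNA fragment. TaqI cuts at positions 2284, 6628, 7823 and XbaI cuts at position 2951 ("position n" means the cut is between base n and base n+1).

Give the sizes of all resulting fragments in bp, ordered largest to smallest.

3677, 2284, 1195, 1006, 667 bp

Combined cut positions (sorted): 2284, 2951, 6628, 7823.
Linear molecule, 4 cuts → 5 fragments:
  2284 − 0 = 2284 bp
  2951 − 2284 = 667 bp
  6628 − 2951 = 3677 bp
  7823 − 6628 = 1195 bp
  8829 − 7823 = 1006 bp
Sorted largest to smallest: 3677, 2284, 1195, 1006, 667 bp.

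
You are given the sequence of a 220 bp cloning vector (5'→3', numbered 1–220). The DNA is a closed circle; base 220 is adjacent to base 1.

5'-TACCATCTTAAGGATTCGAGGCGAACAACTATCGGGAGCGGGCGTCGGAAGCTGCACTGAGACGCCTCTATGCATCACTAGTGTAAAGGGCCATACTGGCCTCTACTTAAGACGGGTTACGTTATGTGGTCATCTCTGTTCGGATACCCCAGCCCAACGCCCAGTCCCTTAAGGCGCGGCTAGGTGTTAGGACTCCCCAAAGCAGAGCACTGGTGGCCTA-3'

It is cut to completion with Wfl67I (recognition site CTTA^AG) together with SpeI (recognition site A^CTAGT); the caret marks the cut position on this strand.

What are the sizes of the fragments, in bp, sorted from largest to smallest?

67, 62, 59, 32 bp

Wfl67I sites (CTTAAG) start at positions 7, 106, 168.
Wfl67I cuts after base 4 of each site, so after positions 10, 109, 171.
The SpeI site (ACTAGT) starts at position 77.
SpeI cuts after the first base of each site, so after position 77.
Combined cut positions: 10, 77, 109, 171.
Circular molecule, 4 cuts → 4 fragments:
  11–77 → 67 bp
  78–109 → 32 bp
  110–171 → 62 bp
  172–220 then 1–10 → 49 + 10 = 59 bp
Sorted largest to smallest: 67, 62, 59, 32 bp.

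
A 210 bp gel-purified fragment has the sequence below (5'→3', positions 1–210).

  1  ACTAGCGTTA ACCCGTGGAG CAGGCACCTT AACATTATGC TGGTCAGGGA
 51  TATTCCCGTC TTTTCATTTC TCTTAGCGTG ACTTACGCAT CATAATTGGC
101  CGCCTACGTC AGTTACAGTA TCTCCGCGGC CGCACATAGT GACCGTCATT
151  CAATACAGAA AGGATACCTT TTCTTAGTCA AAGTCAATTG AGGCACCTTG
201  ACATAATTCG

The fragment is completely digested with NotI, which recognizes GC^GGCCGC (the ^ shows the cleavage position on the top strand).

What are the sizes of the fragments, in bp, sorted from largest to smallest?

127, 83 bp

The NotI site (GCGGCCGC) starts at position 126.
NotI cuts after base 2 of each site, so after position 127.
Linear molecule, 1 cut → 2 fragments:
  1–127 → 127 bp
  128–210 → 83 bp
Sorted largest to smallest: 127, 83 bp.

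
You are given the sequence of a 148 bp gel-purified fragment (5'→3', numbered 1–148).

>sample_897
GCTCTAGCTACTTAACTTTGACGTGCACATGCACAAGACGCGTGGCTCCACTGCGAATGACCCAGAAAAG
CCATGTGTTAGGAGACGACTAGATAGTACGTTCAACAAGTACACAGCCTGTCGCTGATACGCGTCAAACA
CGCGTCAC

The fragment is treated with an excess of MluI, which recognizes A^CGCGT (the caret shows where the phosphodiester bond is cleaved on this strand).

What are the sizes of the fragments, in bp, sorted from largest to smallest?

91, 38, 11, 8 bp

MluI sites (ACGCGT) start at positions 38, 129, 140.
MluI cuts after the first base of each site, so after positions 38, 129, 140.
Linear molecule, 3 cuts → 4 fragments:
  1–38 → 38 bp
  39–129 → 91 bp
  130–140 → 11 bp
  141–148 → 8 bp
Sorted largest to smallest: 91, 38, 11, 8 bp.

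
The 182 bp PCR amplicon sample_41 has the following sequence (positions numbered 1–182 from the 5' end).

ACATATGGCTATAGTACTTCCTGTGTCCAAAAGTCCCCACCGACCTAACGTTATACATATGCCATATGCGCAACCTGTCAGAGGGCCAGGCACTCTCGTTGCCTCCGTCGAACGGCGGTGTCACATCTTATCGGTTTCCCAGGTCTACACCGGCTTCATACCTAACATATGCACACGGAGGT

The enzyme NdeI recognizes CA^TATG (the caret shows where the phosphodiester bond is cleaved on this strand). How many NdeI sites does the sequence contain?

4

CATATG occurs starting at positions 2, 56, 63, 166.
NdeI cuts at 4 sites.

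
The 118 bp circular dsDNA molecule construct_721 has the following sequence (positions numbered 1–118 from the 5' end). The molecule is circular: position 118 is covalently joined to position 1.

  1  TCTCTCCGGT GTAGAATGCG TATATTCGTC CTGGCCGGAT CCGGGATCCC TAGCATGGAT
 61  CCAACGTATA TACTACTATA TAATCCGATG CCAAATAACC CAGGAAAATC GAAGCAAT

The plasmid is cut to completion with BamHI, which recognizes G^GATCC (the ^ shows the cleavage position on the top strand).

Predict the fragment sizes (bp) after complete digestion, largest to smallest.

BamHI sites (GGATCC) start at positions 37, 44, 57.
BamHI cuts after the first base of each site, so after positions 37, 44, 57.
Circular molecule, 3 cuts → 3 fragments:
  38–44 → 7 bp
  45–57 → 13 bp
  58–118 then 1–37 → 61 + 37 = 98 bp
Sorted largest to smallest: 98, 13, 7 bp.

98, 13, 7 bp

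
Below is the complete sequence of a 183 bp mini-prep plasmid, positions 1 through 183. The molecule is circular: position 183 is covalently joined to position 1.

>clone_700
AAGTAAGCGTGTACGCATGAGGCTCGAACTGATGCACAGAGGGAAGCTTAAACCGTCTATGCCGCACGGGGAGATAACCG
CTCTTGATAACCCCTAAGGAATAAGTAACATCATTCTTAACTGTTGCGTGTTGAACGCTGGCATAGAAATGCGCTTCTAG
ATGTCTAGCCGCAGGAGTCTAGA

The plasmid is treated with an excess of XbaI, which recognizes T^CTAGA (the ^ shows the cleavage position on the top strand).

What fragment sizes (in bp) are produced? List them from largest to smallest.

161, 22 bp

XbaI sites (TCTAGA) start at positions 156, 178.
XbaI cuts after the first base of each site, so after positions 156, 178.
Circular molecule, 2 cuts → 2 fragments:
  157–178 → 22 bp
  179–183 then 1–156 → 5 + 156 = 161 bp
Sorted largest to smallest: 161, 22 bp.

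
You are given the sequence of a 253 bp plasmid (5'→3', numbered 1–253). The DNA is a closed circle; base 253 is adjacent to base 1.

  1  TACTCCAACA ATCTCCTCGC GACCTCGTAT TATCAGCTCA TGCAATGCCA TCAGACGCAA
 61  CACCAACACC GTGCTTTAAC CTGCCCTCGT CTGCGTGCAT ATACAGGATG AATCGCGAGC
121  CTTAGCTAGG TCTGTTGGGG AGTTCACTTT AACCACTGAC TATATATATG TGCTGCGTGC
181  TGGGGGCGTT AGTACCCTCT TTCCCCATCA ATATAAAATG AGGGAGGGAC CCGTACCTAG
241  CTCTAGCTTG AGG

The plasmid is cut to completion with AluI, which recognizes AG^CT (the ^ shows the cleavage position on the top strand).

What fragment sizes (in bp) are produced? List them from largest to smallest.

115, 89, 43, 6 bp

AluI sites (AGCT) start at positions 35, 124, 239, 245.
AluI cuts after base 2 of each site, so after positions 36, 125, 240, 246.
Circular molecule, 4 cuts → 4 fragments:
  37–125 → 89 bp
  126–240 → 115 bp
  241–246 → 6 bp
  247–253 then 1–36 → 7 + 36 = 43 bp
Sorted largest to smallest: 115, 89, 43, 6 bp.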